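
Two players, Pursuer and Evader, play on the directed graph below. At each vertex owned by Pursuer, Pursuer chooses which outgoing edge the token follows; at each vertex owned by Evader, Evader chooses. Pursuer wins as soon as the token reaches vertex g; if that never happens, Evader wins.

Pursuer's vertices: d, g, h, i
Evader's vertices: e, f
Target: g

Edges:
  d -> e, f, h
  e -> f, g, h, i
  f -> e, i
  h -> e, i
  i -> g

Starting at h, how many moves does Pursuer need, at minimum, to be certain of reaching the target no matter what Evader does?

A0 = {g}
A1: add {i} — i (Pursuer) has i→g.
A2: add {h} — h (Pursuer) has h→i.
h enters the attractor at level 2, so Pursuer can force the target in 2 moves from there.

2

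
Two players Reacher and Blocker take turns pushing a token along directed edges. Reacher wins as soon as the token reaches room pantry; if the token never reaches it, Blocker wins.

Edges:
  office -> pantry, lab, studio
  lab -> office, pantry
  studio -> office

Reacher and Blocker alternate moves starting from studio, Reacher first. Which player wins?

Blocker

Track states (vertex, player-to-move).
A0 = {(pantry,Reacher), (pantry,Blocker)}
A1: add {(office,Reacher), (lab,Reacher)}.
A2: add {(lab,Blocker), (studio,Blocker)}.
A3 = A2; e.g. (office,Blocker) stays out. (studio,Reacher) never enters ⇒ Blocker avoids the target.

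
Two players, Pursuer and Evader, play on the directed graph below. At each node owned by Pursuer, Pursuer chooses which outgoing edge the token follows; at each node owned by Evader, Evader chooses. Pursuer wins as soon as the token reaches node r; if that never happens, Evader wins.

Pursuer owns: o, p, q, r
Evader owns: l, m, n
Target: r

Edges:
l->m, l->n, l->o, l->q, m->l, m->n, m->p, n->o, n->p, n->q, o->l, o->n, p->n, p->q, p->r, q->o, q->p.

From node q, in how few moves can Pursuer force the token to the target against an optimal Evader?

2

A0 = {r}
A1: add {p} — p (Pursuer) has p→r.
A2: add {q} — q (Pursuer) has q→p.
A3 = A2; e.g. l (Evader) can still go to m. Fixed point.
q enters the attractor at level 2, so Pursuer can force the target in 2 moves from there.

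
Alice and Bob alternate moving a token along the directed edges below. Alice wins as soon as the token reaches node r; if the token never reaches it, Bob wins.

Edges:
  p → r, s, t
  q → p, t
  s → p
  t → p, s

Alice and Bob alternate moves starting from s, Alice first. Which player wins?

Track states (vertex, player-to-move).
A0 = {(r,Alice), (r,Bob)}
A1: add {(p,Alice)}.
A2: add {(s,Bob)}.
A3: add {(t,Alice)}.
A4: add {(q,Bob)}.
A5 = A4; e.g. (p,Bob) stays out. (s,Alice) never enters ⇒ Bob avoids the target.

Bob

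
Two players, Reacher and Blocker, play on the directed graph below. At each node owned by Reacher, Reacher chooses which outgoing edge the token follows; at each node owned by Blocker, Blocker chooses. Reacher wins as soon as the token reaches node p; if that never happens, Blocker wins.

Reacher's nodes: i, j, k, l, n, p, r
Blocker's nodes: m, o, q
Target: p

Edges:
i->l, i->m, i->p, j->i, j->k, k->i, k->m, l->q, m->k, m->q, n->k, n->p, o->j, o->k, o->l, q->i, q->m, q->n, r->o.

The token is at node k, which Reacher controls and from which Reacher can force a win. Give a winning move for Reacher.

i

A0 = {p}
A1: add {i, n} — i (Reacher) has i→p; n (Reacher) has n→p.
A2: add {j, k} — j (Reacher) has j→i; k (Reacher) has k→i.
A3 = A2; e.g. l (Reacher) has no edge into A2. Fixed point.
From k, successor i is in the attractor (rank 1); the other successor m is not.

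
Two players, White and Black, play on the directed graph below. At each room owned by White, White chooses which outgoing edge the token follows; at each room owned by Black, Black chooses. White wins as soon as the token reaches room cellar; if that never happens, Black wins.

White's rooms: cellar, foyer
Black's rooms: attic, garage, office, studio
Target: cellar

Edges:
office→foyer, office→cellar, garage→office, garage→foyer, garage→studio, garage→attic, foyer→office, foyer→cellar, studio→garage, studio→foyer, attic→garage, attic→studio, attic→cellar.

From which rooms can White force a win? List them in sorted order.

A0 = {cellar}
A1: add {foyer} — foyer (White) has foyer→cellar.
A2: add {office} — office (Black): all of {foyer, cellar} already in.
A3 = A2; e.g. garage (Black) can still go to studio. Fixed point.
White's winning region = {cellar, foyer, office}.

cellar, foyer, office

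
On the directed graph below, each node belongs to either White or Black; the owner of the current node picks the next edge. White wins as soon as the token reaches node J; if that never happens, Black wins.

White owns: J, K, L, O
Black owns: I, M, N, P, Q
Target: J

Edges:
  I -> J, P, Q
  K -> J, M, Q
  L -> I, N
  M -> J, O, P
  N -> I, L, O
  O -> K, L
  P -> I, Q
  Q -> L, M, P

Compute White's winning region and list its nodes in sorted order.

J, K, O

A0 = {J}
A1: add {K} — K (White) has K→J.
A2: add {O} — O (White) has O→K.
A3 = A2; e.g. I (Black) can still go to P. Fixed point.
White's winning region = {J, K, O}.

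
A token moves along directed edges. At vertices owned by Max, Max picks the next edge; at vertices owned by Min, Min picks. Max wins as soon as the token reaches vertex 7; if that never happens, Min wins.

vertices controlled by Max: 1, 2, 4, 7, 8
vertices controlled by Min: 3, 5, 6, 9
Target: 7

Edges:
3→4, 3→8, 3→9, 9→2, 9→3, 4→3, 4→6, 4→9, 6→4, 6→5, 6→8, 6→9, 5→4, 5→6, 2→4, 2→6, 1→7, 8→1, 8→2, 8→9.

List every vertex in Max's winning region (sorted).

1, 7, 8

A0 = {7}
A1: add {1} — 1 (Max) has 1→7.
A2: add {8} — 8 (Max) has 8→1.
A3 = A2; e.g. 2 (Max) has no edge into A2. Fixed point.
Max's winning region = {1, 7, 8}.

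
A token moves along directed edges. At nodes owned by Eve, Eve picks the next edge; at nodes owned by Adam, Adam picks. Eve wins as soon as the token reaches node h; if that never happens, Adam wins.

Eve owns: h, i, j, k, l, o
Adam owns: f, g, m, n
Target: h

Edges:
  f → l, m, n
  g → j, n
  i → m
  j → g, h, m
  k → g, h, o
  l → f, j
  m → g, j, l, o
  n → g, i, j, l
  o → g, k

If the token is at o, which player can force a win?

Eve

A0 = {h}
A1: add {j, k} — j (Eve) has j→h; k (Eve) has k→h.
A2: add {l, o} — l (Eve) has l→j; o (Eve) has o→k.
A3 = A2; e.g. f (Adam) can still go to m. Fixed point.
o ∈ A2, so Eve can force the target.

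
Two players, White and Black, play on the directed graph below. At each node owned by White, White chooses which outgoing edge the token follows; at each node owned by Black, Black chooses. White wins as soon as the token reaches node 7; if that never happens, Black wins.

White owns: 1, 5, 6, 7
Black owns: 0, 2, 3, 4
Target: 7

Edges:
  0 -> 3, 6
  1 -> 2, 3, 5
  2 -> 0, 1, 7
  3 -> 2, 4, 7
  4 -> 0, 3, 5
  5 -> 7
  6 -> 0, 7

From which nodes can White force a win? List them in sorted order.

A0 = {7}
A1: add {5, 6} — 5 (White) has 5→7; 6 (White) has 6→7.
A2: add {1} — 1 (White) has 1→5.
A3 = A2; e.g. 0 (Black) can still go to 3. Fixed point.
White's winning region = {1, 5, 6, 7}.

1, 5, 6, 7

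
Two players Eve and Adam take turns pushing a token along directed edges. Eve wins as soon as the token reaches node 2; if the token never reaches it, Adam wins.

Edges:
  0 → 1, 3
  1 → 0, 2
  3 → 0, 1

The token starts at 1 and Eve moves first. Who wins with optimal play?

Eve

Track states (vertex, player-to-move).
A0 = {(2,Eve), (2,Adam)}
A1: add {(1,Eve)}.
(1,Eve) ∈ A1 ⇒ Eve forces the target.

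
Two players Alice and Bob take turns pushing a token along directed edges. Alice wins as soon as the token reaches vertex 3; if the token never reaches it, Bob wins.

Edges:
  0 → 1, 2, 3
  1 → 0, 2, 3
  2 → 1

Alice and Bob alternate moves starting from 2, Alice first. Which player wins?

Bob

Track states (vertex, player-to-move).
A0 = {(3,Alice), (3,Bob)}
A1: add {(0,Alice), (1,Alice)}.
A2: add {(2,Bob)}.
A3 = A2; e.g. (0,Bob) stays out. (2,Alice) never enters ⇒ Bob avoids the target.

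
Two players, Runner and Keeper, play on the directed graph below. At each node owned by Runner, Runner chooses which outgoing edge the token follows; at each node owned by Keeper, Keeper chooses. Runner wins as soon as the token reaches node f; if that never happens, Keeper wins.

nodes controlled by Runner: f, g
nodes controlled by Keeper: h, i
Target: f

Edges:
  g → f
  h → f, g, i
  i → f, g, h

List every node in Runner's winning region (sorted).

f, g

A0 = {f}
A1: add {g} — g (Runner) has g→f.
A2 = A1; e.g. h (Keeper) can still go to i. Fixed point.
Runner's winning region = {f, g}.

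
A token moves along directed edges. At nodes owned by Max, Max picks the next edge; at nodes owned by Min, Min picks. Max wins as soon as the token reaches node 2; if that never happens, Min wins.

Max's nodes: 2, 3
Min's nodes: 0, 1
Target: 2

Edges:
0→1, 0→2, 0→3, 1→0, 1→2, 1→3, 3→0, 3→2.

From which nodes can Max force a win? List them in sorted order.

A0 = {2}
A1: add {3} — 3 (Max) has 3→2.
A2 = A1; e.g. 0 (Min) can still go to 1. Fixed point.
Max's winning region = {2, 3}.

2, 3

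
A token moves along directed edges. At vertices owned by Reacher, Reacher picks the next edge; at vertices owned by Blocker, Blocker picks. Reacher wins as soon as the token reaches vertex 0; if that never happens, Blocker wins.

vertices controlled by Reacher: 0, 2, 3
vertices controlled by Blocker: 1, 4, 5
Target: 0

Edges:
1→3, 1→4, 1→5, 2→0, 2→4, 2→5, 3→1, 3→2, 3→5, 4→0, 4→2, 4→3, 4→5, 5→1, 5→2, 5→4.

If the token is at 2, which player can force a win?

A0 = {0}
A1: add {2} — 2 (Reacher) has 2→0.
2 ∈ A1, so Reacher can force the target.

Reacher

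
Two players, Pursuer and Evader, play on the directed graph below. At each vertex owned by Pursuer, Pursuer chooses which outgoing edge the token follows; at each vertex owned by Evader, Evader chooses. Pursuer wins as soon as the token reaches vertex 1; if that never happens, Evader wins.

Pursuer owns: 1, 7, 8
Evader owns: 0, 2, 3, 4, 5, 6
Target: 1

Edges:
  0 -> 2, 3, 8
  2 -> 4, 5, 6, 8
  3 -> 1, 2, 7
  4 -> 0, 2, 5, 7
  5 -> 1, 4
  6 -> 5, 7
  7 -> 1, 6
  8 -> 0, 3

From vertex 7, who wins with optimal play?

A0 = {1}
A1: add {7} — 7 (Pursuer) has 7→1.
A2 = A1; e.g. 0 (Evader) can still go to 2. Fixed point.
7 ∈ A1, so Pursuer can force the target.

Pursuer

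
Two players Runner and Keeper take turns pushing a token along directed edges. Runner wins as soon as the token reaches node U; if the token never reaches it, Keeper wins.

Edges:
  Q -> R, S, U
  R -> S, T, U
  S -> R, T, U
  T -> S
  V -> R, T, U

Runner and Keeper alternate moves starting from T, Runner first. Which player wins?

Keeper

Track states (vertex, player-to-move).
A0 = {(U,Runner), (U,Keeper)}
A1: add {(Q,Runner), (R,Runner), (S,Runner), (V,Runner)}.
A2: add {(Q,Keeper), (T,Keeper)}.
A3 = A2; e.g. (R,Keeper) stays out. (T,Runner) never enters ⇒ Keeper avoids the target.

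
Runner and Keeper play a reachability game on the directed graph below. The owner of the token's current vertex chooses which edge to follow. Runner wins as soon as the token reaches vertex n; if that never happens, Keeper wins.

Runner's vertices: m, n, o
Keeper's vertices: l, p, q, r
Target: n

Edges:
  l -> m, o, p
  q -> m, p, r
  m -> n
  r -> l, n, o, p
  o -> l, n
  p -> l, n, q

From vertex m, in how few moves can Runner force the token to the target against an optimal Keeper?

A0 = {n}
A1: add {m, o} — m (Runner) has m→n; o (Runner) has o→n.
A2 = A1; e.g. l (Keeper) can still go to p. Fixed point.
m enters the attractor at level 1, so Runner can force the target in 1 move from there.

1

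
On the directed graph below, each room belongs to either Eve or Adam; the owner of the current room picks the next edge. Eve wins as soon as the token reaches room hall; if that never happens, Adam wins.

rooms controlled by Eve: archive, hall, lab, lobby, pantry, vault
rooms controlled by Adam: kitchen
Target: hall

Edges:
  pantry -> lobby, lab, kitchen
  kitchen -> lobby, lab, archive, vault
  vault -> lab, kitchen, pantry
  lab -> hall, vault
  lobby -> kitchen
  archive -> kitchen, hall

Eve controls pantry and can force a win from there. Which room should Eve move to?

lab

A0 = {hall}
A1: add {archive, lab} — lab (Eve) has lab→hall; archive (Eve) has archive→hall.
A2: add {pantry, vault} — vault (Eve) has vault→lab; pantry (Eve) has pantry→lab.
A3 = A2; e.g. lobby (Eve) has no edge into A2. Fixed point.
From pantry, successor lab is in the attractor (rank 1); the other successors kitchen, lobby are not.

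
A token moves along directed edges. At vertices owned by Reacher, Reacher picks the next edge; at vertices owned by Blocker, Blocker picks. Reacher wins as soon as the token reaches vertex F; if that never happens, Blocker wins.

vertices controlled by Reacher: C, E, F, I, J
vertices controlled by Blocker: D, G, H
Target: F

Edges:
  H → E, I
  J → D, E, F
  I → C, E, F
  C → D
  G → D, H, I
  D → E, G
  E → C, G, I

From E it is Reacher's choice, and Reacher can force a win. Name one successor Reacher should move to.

I

A0 = {F}
A1: add {I, J} — I (Reacher) has I→F; J (Reacher) has J→F.
A2: add {E} — E (Reacher) has E→I.
A3: add {H} — H (Blocker): all of {E, I} already in.
A4 = A3; e.g. C (Reacher) has no edge into A3. Fixed point.
From E, successor I is in the attractor (rank 1); the other successors C, G are not.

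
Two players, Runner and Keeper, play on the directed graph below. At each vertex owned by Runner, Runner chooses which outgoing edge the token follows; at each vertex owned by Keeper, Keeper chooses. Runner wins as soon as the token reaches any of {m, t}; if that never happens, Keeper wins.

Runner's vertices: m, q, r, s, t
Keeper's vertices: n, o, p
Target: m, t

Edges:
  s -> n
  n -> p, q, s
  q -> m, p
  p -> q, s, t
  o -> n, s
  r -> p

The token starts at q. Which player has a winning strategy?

A0 = {m, t}
A1: add {q} — q (Runner) has q→m.
A2 = A1; e.g. n (Keeper) can still go to p. Fixed point.
q ∈ A1, so Runner can force the target.

Runner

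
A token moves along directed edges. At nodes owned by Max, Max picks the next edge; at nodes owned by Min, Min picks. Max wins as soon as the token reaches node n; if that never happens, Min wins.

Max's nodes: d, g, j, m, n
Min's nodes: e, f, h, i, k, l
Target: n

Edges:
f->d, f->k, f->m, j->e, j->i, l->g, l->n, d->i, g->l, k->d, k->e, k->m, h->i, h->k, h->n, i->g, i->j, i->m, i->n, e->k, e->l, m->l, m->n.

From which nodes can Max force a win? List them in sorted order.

A0 = {n}
A1: add {m} — m (Max) has m→n.
A2 = A1; e.g. d (Max) has no edge into A1. Fixed point.
Max's winning region = {m, n}.

m, n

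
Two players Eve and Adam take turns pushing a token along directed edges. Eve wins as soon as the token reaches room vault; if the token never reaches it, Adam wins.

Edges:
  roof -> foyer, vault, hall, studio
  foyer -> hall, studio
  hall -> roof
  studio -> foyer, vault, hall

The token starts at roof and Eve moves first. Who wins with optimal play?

Track states (vertex, player-to-move).
A0 = {(vault,Eve), (vault,Adam)}
A1: add {(roof,Eve), (studio,Eve)}.
(roof,Eve) ∈ A1 ⇒ Eve forces the target.

Eve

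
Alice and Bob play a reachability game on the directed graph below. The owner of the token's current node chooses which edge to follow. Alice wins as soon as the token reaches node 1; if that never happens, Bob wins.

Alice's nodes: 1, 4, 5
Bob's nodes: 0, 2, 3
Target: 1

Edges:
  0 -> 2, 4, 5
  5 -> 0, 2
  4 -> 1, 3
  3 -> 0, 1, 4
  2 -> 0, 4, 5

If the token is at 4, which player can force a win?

Alice

A0 = {1}
A1: add {4} — 4 (Alice) has 4→1.
A2 = A1; e.g. 0 (Bob) can still go to 2. Fixed point.
4 ∈ A1, so Alice can force the target.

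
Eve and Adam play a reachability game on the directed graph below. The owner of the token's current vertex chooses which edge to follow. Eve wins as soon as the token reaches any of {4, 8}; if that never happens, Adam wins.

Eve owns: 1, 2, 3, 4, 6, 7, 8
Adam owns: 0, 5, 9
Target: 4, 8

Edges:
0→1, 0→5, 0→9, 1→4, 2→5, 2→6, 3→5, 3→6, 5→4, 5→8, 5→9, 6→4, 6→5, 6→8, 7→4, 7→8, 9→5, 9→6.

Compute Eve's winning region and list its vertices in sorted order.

A0 = {4, 8}
A1: add {1, 6, 7} — 1 (Eve) has 1→4; 6 (Eve) has 6→4; 7 (Eve) has 7→4.
A2: add {2, 3} — 2 (Eve) has 2→6; 3 (Eve) has 3→6.
A3 = A2; e.g. 0 (Adam) can still go to 5. Fixed point.
Eve's winning region = {1, 2, 3, 4, 6, 7, 8}.

1, 2, 3, 4, 6, 7, 8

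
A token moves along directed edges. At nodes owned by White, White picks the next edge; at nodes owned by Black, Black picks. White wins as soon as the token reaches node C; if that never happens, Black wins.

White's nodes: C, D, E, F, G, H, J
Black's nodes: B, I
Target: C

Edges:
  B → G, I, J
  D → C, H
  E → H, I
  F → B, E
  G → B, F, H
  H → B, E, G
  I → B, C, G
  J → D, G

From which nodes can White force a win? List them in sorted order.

A0 = {C}
A1: add {D} — D (White) has D→C.
A2: add {J} — J (White) has J→D.
A3 = A2; e.g. B (Black) can still go to G. Fixed point.
White's winning region = {C, D, J}.

C, D, J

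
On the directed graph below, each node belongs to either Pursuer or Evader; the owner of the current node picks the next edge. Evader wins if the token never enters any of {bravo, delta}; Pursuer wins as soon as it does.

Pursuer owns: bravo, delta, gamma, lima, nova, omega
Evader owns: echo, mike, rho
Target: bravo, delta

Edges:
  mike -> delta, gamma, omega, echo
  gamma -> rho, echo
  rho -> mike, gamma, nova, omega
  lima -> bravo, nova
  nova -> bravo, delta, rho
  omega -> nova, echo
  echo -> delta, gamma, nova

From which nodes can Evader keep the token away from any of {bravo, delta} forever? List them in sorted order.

A0 = {bravo, delta}
A1: add {lima, nova} — lima (Pursuer) has lima→bravo; nova (Pursuer) has nova→bravo.
A2: add {omega} — omega (Pursuer) has omega→nova.
A3 = A2; e.g. mike (Evader) can still go to gamma. Fixed point.
Pursuer's attractor = {bravo, delta, lima, nova, omega}; Evader avoids the target exactly from the complement.

echo, gamma, mike, rho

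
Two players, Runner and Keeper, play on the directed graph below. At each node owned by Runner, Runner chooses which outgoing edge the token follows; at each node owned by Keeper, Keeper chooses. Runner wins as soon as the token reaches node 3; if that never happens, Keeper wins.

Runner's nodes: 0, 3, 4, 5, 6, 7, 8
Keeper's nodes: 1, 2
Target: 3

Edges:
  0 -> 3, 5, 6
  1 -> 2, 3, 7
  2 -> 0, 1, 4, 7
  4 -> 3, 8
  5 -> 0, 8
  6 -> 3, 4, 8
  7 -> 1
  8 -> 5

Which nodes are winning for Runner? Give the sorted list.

0, 3, 4, 5, 6, 8

A0 = {3}
A1: add {0, 4, 6} — 0 (Runner) has 0→3; 4 (Runner) has 4→3; 6 (Runner) has 6→3.
A2: add {5} — 5 (Runner) has 5→0.
A3: add {8} — 8 (Runner) has 8→5.
A4 = A3; e.g. 1 (Keeper) can still go to 2. Fixed point.
Runner's winning region = {0, 3, 4, 5, 6, 8}.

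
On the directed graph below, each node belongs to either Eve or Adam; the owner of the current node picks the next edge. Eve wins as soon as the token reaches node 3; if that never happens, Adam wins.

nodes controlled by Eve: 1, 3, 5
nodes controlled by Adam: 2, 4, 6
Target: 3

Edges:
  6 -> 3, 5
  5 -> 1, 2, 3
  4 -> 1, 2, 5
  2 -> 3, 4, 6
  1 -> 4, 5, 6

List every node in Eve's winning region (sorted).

A0 = {3}
A1: add {5} — 5 (Eve) has 5→3.
A2: add {1, 6} — 1 (Eve) has 1→5; 6 (Adam): all of {3, 5} already in.
A3 = A2; e.g. 2 (Adam) can still go to 4. Fixed point.
Eve's winning region = {1, 3, 5, 6}.

1, 3, 5, 6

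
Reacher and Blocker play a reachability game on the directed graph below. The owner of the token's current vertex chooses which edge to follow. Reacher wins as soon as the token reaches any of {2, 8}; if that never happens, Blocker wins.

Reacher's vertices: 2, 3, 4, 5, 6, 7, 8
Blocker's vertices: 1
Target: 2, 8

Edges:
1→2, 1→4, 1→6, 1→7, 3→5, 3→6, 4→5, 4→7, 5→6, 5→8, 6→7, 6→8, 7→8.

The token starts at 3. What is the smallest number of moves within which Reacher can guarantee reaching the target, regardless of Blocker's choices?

A0 = {2, 8}
A1: add {5, 6, 7} — 5 (Reacher) has 5→8; 6 (Reacher) has 6→8; 7 (Reacher) has 7→8.
A2: add {3, 4} — 3 (Reacher) has 3→5; 4 (Reacher) has 4→5.
3 enters the attractor at level 2, so Reacher can force the target in 2 moves from there.

2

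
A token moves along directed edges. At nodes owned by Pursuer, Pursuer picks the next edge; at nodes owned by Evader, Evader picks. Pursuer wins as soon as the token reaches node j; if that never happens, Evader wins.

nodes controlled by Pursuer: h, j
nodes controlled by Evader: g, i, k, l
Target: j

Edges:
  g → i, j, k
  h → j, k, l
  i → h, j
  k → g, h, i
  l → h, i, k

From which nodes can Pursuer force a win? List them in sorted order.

A0 = {j}
A1: add {h} — h (Pursuer) has h→j.
A2: add {i} — i (Evader): all of {h, j} already in.
A3 = A2; e.g. g (Evader) can still go to k. Fixed point.
Pursuer's winning region = {h, i, j}.

h, i, j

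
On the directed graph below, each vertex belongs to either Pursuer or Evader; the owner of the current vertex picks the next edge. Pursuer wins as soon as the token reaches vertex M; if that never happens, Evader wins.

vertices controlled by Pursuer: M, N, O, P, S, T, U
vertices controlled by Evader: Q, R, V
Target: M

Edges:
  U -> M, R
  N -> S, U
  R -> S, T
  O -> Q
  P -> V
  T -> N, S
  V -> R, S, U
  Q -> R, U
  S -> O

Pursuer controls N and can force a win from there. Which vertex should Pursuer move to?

A0 = {M}
A1: add {U} — U (Pursuer) has U→M.
A2: add {N} — N (Pursuer) has N→U.
A3: add {T} — T (Pursuer) has T→N.
A4 = A3; e.g. O (Pursuer) has no edge into A3. Fixed point.
From N, successor U is in the attractor (rank 1); the other successor S is not.

U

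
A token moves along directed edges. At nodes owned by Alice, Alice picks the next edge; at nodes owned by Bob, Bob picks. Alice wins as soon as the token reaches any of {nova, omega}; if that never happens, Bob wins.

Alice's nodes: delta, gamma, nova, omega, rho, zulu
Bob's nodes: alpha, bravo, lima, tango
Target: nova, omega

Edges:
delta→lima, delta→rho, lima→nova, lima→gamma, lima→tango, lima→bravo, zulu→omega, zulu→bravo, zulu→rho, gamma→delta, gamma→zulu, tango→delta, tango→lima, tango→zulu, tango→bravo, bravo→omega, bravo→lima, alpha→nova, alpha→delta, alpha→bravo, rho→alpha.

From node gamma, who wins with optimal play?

Alice

A0 = {nova, omega}
A1: add {zulu} — zulu (Alice) has zulu→omega.
A2: add {gamma} — gamma (Alice) has gamma→zulu.
A3 = A2; e.g. delta (Alice) has no edge into A2. Fixed point.
gamma ∈ A2, so Alice can force the target.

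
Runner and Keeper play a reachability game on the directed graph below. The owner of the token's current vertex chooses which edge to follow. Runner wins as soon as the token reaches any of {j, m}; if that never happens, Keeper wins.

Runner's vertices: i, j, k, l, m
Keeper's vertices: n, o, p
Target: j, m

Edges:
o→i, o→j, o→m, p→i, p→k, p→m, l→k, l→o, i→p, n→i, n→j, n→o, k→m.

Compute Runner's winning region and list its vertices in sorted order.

A0 = {j, m}
A1: add {k} — k (Runner) has k→m.
A2: add {l} — l (Runner) has l→k.
A3 = A2; e.g. i (Runner) has no edge into A2. Fixed point.
Runner's winning region = {j, k, l, m}.

j, k, l, m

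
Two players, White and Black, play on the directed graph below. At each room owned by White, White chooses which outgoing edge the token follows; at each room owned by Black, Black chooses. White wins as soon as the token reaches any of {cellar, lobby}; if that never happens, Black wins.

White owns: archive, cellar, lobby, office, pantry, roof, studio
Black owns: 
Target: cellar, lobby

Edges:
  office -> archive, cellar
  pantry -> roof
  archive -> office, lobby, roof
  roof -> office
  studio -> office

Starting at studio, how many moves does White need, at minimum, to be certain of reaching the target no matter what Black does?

A0 = {cellar, lobby}
A1: add {archive, office} — office (White) has office→cellar; archive (White) has archive→lobby.
A2: add {roof, studio} — roof (White) has roof→office; studio (White) has studio→office.
studio enters the attractor at level 2, so White can force the target in 2 moves from there.

2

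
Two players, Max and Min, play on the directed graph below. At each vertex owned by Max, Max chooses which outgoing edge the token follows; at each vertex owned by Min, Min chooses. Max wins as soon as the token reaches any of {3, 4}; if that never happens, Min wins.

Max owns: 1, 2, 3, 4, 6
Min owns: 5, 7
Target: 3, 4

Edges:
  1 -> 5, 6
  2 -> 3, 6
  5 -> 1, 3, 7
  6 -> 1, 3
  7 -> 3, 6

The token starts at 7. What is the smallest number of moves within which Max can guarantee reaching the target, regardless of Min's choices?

A0 = {3, 4}
A1: add {2, 6} — 2 (Max) has 2→3; 6 (Max) has 6→3.
A2: add {1, 7} — 1 (Max) has 1→6; 7 (Min): all of {3, 6} already in.
7 enters the attractor at level 2, so Max can force the target in 2 moves from there.

2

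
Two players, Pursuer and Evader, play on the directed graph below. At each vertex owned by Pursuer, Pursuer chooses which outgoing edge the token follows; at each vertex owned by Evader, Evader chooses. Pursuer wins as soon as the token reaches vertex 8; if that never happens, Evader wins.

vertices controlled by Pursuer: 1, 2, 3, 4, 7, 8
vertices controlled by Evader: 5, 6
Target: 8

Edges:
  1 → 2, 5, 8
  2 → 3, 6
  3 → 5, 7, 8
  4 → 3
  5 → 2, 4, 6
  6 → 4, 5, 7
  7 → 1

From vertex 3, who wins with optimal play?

A0 = {8}
A1: add {1, 3} — 1 (Pursuer) has 1→8; 3 (Pursuer) has 3→8.
3 ∈ A1, so Pursuer can force the target.

Pursuer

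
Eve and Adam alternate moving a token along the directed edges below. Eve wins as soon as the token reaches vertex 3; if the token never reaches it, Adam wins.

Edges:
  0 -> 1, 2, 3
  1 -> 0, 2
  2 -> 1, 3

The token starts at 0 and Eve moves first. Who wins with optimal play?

Eve

Track states (vertex, player-to-move).
A0 = {(3,Eve), (3,Adam)}
A1: add {(0,Eve), (2,Eve)}.
(0,Eve) ∈ A1 ⇒ Eve forces the target.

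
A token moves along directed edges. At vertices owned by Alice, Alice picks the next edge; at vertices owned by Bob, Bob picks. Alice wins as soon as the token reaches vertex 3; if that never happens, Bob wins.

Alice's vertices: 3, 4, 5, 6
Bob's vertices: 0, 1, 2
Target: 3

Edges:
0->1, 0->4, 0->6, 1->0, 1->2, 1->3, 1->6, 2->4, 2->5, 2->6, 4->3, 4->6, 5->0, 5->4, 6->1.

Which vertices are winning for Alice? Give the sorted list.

A0 = {3}
A1: add {4} — 4 (Alice) has 4→3.
A2: add {5} — 5 (Alice) has 5→4.
A3 = A2; e.g. 0 (Bob) can still go to 1. Fixed point.
Alice's winning region = {3, 4, 5}.

3, 4, 5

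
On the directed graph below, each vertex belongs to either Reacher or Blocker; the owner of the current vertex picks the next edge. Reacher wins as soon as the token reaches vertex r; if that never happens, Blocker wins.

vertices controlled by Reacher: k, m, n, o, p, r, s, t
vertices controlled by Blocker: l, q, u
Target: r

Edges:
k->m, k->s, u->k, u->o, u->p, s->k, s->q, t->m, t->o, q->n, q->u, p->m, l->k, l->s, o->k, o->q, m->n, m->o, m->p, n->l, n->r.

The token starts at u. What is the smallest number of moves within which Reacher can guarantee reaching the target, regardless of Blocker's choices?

A0 = {r}
A1: add {n} — n (Reacher) has n→r.
A2: add {m} — m (Reacher) has m→n.
A3: add {k, p, t} — k (Reacher) has k→m; p (Reacher) has p→m; t (Reacher) has t→m.
A4: add {o, s} — o (Reacher) has o→k; s (Reacher) has s→k.
A5: add {l, u} — l (Blocker): all of {k, s} already in; u (Blocker): all of {k, o, p} already in.
u enters the attractor at level 5, so Reacher can force the target in 5 moves from there.

5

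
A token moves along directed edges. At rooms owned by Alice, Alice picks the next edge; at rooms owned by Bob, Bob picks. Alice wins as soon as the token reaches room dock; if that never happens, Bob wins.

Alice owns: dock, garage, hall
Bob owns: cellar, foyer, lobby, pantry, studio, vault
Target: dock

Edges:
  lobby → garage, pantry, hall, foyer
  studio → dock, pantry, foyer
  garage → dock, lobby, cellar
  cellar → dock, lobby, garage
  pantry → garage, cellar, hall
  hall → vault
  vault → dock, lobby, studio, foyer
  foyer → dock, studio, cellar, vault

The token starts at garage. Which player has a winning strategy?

Alice

A0 = {dock}
A1: add {garage} — garage (Alice) has garage→dock.
A2 = A1; e.g. lobby (Bob) can still go to pantry. Fixed point.
garage ∈ A1, so Alice can force the target.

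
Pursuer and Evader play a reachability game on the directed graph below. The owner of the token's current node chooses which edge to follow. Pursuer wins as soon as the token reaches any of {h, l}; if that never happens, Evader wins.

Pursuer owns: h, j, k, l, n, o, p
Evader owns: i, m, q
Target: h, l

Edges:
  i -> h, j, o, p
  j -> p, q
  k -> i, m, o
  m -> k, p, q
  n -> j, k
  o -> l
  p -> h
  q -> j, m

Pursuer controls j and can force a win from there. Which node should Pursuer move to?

p

A0 = {h, l}
A1: add {o, p} — o (Pursuer) has o→l; p (Pursuer) has p→h.
A2: add {j, k} — j (Pursuer) has j→p; k (Pursuer) has k→o.
A3: add {i, n} — i (Evader): all of {h, j, o, p} already in; n (Pursuer) has n→j.
A4 = A3; e.g. m (Evader) can still go to q. Fixed point.
From j, successor p is in the attractor (rank 1); the other successor q is not.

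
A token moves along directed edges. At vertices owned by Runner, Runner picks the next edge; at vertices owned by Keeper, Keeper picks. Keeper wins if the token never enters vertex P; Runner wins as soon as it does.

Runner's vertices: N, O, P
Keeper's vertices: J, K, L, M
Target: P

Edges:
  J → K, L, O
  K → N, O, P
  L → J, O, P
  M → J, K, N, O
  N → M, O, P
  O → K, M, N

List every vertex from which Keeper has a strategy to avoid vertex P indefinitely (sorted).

A0 = {P}
A1: add {N} — N (Runner) has N→P.
A2: add {O} — O (Runner) has O→N.
A3: add {K} — K (Keeper): all of {N, O, P} already in.
A4 = A3; e.g. J (Keeper) can still go to L. Fixed point.
Runner's attractor = {K, N, O, P}; Keeper avoids the target exactly from the complement.

J, L, M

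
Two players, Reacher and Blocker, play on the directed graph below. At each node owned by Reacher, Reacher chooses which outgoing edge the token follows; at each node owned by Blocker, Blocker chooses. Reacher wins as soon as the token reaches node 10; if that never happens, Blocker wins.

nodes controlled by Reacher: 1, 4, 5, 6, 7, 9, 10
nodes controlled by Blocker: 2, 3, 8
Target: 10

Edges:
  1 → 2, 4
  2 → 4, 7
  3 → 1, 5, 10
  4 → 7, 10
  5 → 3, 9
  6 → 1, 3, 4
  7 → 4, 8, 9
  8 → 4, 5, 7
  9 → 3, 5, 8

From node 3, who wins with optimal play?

A0 = {10}
A1: add {4} — 4 (Reacher) has 4→10.
A2: add {1, 6, 7} — 1 (Reacher) has 1→4; 6 (Reacher) has 6→4; 7 (Reacher) has 7→4.
A3: add {2} — 2 (Blocker): all of {4, 7} already in.
A4 = A3; e.g. 3 (Blocker) can still go to 5. Fixed point.
3 never enters the attractor, so Blocker can avoid the target forever.

Blocker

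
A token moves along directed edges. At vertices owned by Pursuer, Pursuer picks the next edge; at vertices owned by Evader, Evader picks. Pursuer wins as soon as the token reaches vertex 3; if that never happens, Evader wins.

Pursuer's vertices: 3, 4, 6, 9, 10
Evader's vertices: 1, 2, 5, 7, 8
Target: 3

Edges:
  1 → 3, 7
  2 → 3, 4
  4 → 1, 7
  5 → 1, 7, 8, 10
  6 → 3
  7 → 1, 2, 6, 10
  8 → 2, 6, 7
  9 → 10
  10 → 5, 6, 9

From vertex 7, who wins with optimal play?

Evader

A0 = {3}
A1: add {6} — 6 (Pursuer) has 6→3.
A2: add {10} — 10 (Pursuer) has 10→6.
A3: add {9} — 9 (Pursuer) has 9→10.
A4 = A3; e.g. 1 (Evader) can still go to 7. Fixed point.
7 never enters the attractor, so Evader can avoid the target forever.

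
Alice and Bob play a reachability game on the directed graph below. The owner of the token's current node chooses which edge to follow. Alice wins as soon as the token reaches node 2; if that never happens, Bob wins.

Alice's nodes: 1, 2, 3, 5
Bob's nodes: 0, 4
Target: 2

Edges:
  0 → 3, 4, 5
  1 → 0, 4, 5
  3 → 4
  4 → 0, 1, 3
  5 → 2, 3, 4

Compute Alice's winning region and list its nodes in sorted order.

1, 2, 5

A0 = {2}
A1: add {5} — 5 (Alice) has 5→2.
A2: add {1} — 1 (Alice) has 1→5.
A3 = A2; e.g. 0 (Bob) can still go to 3. Fixed point.
Alice's winning region = {1, 2, 5}.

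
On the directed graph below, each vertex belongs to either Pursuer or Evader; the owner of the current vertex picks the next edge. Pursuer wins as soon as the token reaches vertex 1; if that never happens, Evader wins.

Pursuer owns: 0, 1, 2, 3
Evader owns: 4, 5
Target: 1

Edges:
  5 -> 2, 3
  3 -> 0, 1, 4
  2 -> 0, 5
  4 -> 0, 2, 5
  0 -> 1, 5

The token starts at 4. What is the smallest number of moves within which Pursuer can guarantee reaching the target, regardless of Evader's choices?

A0 = {1}
A1: add {0, 3} — 0 (Pursuer) has 0→1; 3 (Pursuer) has 3→1.
A2: add {2} — 2 (Pursuer) has 2→0.
A3: add {5} — 5 (Evader): all of {2, 3} already in.
A4: add {4} — 4 (Evader): all of {0, 2, 5} already in.
A4 = all vertices. Fixed point.
4 enters the attractor at level 4, so Pursuer can force the target in 4 moves from there.

4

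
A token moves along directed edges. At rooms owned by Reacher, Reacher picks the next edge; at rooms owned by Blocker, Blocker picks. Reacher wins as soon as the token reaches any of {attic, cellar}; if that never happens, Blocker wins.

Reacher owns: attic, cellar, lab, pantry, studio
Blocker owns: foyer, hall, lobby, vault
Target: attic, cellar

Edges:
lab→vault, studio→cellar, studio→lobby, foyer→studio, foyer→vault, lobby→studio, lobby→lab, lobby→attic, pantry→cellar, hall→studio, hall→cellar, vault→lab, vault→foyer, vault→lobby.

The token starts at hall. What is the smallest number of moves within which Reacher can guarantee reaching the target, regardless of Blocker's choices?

A0 = {attic, cellar}
A1: add {pantry, studio} — studio (Reacher) has studio→cellar; pantry (Reacher) has pantry→cellar.
A2: add {hall} — hall (Blocker): all of {studio, cellar} already in.
A3 = A2; e.g. vault (Blocker) can still go to lab. Fixed point.
hall enters the attractor at level 2, so Reacher can force the target in 2 moves from there.

2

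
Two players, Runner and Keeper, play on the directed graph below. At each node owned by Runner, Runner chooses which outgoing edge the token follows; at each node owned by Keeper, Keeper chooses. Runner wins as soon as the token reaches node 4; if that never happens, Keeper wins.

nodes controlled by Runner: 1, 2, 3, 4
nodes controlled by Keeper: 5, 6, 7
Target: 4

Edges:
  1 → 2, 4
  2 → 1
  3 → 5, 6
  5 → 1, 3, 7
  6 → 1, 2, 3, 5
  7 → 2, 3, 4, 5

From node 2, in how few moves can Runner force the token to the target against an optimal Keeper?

A0 = {4}
A1: add {1} — 1 (Runner) has 1→4.
A2: add {2} — 2 (Runner) has 2→1.
A3 = A2; e.g. 3 (Runner) has no edge into A2. Fixed point.
2 enters the attractor at level 2, so Runner can force the target in 2 moves from there.

2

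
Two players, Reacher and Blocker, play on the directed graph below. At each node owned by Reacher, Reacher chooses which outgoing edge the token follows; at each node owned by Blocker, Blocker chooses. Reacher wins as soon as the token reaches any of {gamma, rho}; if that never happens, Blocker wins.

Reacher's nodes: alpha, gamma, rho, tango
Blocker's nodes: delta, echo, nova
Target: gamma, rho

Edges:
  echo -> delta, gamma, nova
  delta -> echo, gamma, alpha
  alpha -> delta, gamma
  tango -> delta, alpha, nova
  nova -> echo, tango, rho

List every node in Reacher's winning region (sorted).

A0 = {gamma, rho}
A1: add {alpha} — alpha (Reacher) has alpha→gamma.
A2: add {tango} — tango (Reacher) has tango→alpha.
A3 = A2; e.g. echo (Blocker) can still go to delta. Fixed point.
Reacher's winning region = {alpha, gamma, rho, tango}.

alpha, gamma, rho, tango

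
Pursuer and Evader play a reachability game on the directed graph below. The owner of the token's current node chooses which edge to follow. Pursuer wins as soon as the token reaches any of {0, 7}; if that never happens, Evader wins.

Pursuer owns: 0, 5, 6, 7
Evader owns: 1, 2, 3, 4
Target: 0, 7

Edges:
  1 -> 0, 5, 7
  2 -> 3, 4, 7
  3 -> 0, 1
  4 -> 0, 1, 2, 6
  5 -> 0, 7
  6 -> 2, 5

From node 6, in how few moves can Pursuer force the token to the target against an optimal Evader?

2

A0 = {0, 7}
A1: add {5} — 5 (Pursuer) has 5→0.
A2: add {1, 6} — 1 (Evader): all of {0, 5, 7} already in; 6 (Pursuer) has 6→5.
6 enters the attractor at level 2, so Pursuer can force the target in 2 moves from there.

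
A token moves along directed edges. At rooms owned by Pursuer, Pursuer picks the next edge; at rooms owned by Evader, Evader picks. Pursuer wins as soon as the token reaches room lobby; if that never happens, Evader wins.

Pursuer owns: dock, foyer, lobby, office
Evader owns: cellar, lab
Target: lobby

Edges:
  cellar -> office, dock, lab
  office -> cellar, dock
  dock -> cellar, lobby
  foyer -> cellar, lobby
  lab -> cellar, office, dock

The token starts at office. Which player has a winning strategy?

A0 = {lobby}
A1: add {dock, foyer} — dock (Pursuer) has dock→lobby; foyer (Pursuer) has foyer→lobby.
A2: add {office} — office (Pursuer) has office→dock.
A3 = A2; e.g. cellar (Evader) can still go to lab. Fixed point.
office ∈ A2, so Pursuer can force the target.

Pursuer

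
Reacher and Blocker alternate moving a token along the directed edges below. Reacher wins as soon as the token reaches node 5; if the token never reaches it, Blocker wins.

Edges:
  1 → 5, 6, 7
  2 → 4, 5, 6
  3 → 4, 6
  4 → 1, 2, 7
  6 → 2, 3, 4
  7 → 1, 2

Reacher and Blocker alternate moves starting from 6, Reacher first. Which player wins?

Blocker

Track states (vertex, player-to-move).
A0 = {(5,Reacher), (5,Blocker)}
A1: add {(1,Reacher), (2,Reacher)}.
A2: add {(7,Blocker)}.
A3: add {(4,Reacher)}.
A4 = A3; e.g. (1,Blocker) stays out. (6,Reacher) never enters ⇒ Blocker avoids the target.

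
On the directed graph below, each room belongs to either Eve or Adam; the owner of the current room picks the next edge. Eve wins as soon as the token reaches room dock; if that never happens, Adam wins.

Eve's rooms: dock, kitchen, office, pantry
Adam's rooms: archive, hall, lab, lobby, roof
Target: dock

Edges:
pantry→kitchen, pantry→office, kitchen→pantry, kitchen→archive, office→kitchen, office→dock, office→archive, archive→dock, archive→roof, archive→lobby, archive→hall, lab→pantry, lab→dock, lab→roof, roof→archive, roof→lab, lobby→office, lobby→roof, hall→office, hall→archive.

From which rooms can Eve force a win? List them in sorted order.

dock, kitchen, office, pantry

A0 = {dock}
A1: add {office} — office (Eve) has office→dock.
A2: add {pantry} — pantry (Eve) has pantry→office.
A3: add {kitchen} — kitchen (Eve) has kitchen→pantry.
A4 = A3; e.g. archive (Adam) can still go to roof. Fixed point.
Eve's winning region = {dock, kitchen, office, pantry}.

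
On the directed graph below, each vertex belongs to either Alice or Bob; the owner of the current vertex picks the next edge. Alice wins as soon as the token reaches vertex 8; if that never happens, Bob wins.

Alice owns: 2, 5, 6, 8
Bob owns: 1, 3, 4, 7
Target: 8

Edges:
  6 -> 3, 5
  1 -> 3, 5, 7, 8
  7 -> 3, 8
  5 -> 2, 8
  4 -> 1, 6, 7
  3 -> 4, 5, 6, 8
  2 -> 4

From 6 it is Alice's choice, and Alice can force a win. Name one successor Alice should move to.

A0 = {8}
A1: add {5} — 5 (Alice) has 5→8.
A2: add {6} — 6 (Alice) has 6→5.
A3 = A2; e.g. 1 (Bob) can still go to 3. Fixed point.
From 6, successor 5 is in the attractor (rank 1); the other successor 3 is not.

5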